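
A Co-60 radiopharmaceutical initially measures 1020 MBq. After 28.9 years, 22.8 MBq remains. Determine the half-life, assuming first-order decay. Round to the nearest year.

A/A₀ = 22.8/1020 ≈ 0.022353.
n = log₂(44.737) ≈ 5.4834 half-lives elapsed in 28.9 years.
t½ = 28.9/5.4834 ≈ 5.2705 years.

5 years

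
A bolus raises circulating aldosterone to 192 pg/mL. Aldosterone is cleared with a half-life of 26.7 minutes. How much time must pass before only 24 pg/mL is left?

80.1 minutes

24/192 = 1/8, so 3 half-lives have elapsed.
t = 3 × 26.7 = 80.1 minutes.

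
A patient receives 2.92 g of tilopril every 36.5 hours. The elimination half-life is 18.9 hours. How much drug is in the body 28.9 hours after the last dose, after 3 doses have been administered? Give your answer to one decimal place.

1.3 g

The 3 doses were given 101.9, 65.4, 28.9 hours ago.
Total = 2.92·(1/2)^(101.9/18.9) + 2.92·(1/2)^(65.4/18.9) + 2.92·(1/2)^(28.9/18.9)
      = 0.069562 + 0.26529 + 1.0118 ≈ 1.3466 g.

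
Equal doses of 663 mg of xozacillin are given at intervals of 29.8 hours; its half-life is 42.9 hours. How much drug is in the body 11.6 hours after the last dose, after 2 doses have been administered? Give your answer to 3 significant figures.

889 mg

The 2 doses were given 41.4, 11.6 hours ago.
Total = 663·(1/2)^(41.4/42.9) + 663·(1/2)^(11.6/42.9)
      = 339.63 + 549.69 ≈ 889.32 mg.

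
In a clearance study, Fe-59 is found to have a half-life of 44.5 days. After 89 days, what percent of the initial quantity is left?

25%

n = 89/44.5 ≈ 2 half-lives.
Fraction remaining = (1/2)^2 ≈ 0.25, i.e. 25%.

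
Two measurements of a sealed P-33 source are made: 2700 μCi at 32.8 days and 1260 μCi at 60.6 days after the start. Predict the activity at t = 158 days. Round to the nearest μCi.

Over Δt = 60.6 − 32.8 = 27.8 days, the level fell by a factor of 2700/1260 ≈ 2.1429.
n = log₂(2.1429) ≈ 1.0995 half-lives, so t½ = 27.8/1.0995 ≈ 25.283 days.
From t = 60.6 to t = 158: 1260 × (1/2)^((158−60.6)/25.283) ≈ 87.238 μCi.

87 μCi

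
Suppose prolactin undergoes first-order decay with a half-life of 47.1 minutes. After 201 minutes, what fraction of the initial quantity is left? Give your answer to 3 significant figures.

0.0519

n = 201/47.1 ≈ 4.2675 half-lives.
Fraction remaining = (1/2)^4.2675 ≈ 0.051922.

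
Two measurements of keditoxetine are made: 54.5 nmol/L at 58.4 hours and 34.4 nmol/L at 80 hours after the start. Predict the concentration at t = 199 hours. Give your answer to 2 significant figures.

Over Δt = 80 − 58.4 = 21.6 hours, the level fell by a factor of 54.5/34.4 ≈ 1.5843.
n = log₂(1.5843) ≈ 0.66385 half-lives, so t½ = 21.6/0.66385 ≈ 32.538 hours.
From t = 80 to t = 199: 34.4 × (1/2)^((199−80)/32.538) ≈ 2.7265 nmol/L.

2.7 nmol/L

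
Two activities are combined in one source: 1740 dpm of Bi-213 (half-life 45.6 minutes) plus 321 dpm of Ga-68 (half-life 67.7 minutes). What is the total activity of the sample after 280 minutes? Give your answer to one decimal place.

42.9 dpm

Bi-213: 1740 × (1/2)^(280/45.6) = 1740 × (1/2)^6.1404 ≈ 24.667 dpm.
Ga-68: 321 × (1/2)^(280/67.7) = 321 × (1/2)^4.1359 ≈ 18.259 dpm.
Total = 24.667 + 18.259 ≈ 42.926 dpm.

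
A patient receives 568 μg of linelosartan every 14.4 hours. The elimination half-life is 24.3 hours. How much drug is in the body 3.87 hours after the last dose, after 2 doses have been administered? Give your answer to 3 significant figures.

The 2 doses were given 18.27, 3.87 hours ago.
Total = 568·(1/2)^(18.27/24.3) + 568·(1/2)^(3.87/24.3)
      = 337.3 + 508.64 ≈ 845.94 μg.

846 μg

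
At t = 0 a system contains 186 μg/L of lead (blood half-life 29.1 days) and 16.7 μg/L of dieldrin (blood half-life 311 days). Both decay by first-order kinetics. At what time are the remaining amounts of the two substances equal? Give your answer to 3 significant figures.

112 days

Set 186·(1/2)^(t/29.1) = 16.7·(1/2)^(t/311).
Taking log₂: log₂(186/16.7) = t·(1/29.1 − 1/311).
log₂(11.138) = 3.4774; 1/29.1 − 1/311 = 0.031149.
t = 3.4774 / 0.031149 ≈ 111.64 days.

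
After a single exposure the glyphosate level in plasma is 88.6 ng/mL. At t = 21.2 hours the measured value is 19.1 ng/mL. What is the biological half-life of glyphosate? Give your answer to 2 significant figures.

9.6 hours

A/A₀ = 19.1/88.6 ≈ 0.21558.
n = log₂(4.6387) ≈ 2.2137 half-lives elapsed in 21.2 hours.
t½ = 21.2/2.2137 ≈ 9.5766 hours.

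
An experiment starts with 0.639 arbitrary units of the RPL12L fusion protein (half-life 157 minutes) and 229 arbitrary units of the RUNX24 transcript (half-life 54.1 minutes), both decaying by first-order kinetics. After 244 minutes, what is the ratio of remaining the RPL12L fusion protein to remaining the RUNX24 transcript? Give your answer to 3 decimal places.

RPL12L fusion protein: 0.639 × (1/2)^(244/157) = 0.639 × (1/2)^1.5541 ≈ 0.2176 arbitrary units.
RUNX24 transcript: 229 × (1/2)^(244/54.1) = 229 × (1/2)^4.5102 ≈ 10.049 arbitrary units.
Ratio ≈ 0.2176 / 10.049 ≈ 0.021653.

0.022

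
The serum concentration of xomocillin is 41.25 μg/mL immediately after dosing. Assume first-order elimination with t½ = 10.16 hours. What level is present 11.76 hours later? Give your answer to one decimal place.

Number of half-lives: n = 11.76/10.16 ≈ 1.1575.
Remaining = 41.25 × (1/2)^1.1575 = 41.25 × 0.44829 ≈ 18.492 μg/mL.

18.5 μg/mL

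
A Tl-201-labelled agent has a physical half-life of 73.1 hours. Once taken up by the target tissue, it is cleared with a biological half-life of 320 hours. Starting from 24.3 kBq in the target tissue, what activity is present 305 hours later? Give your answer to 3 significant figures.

1/t_eff = 1/t_phys + 1/t_biol = 1/73.1 + 1/320 = 0.016805 per hour.
t_eff = 73.1 × 320 / (73.1 + 320) ≈ 59.506 hours.
Remaining = 24.3 × (1/2)^(305/59.506) = 24.3 × (1/2)^5.1255 ≈ 0.69611 kBq.

0.696 kBq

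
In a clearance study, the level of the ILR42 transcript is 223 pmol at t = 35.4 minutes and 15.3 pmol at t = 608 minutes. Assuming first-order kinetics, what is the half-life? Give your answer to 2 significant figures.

Over Δt = 608 − 35.4 = 572.6 minutes, the level fell by a factor of 223/15.3 ≈ 14.575.
n = log₂(14.575) ≈ 3.8654 half-lives, so t½ = 572.6/3.8654 ≈ 148.13 minutes.

150 minutes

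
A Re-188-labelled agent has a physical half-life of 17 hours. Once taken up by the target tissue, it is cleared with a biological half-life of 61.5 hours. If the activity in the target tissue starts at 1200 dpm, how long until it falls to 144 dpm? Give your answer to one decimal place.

1/t_eff = 1/t_phys + 1/t_biol = 1/17 + 1/61.5 = 0.075084 per hour.
t_eff = 17 × 61.5 / (17 + 61.5) ≈ 13.318 hours.
n = log₂(1200/144) ≈ 3.0589; t = 3.0589 × 13.318 ≈ 40.74 hours.

40.7 hours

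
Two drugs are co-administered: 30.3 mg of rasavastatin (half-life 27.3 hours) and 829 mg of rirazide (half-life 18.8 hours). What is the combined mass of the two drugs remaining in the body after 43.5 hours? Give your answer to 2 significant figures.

rasavastatin: 30.3 × (1/2)^(43.5/27.3) = 30.3 × (1/2)^1.5934 ≈ 10.041 mg.
rirazide: 829 × (1/2)^(43.5/18.8) = 829 × (1/2)^2.3138 ≈ 166.73 mg.
Total = 10.041 + 166.73 ≈ 176.77 mg.

180 mg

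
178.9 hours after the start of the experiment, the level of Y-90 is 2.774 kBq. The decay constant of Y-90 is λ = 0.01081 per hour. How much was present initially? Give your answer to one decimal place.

t½ = ln 2 / λ = 0.69315 / 0.01081 ≈ 64.121 hours.
Number of half-lives elapsed: n = 178.9/64.121 ≈ 2.79.
A₀ = A × 2^n = 2.774 × 2^2.79 = 2.774 × 6.9165 ≈ 19.186 kBq.

19.2 kBq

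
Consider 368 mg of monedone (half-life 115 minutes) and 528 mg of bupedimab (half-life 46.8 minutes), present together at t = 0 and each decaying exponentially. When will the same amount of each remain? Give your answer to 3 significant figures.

Set 368·(1/2)^(t/115) = 528·(1/2)^(t/46.8).
Taking log₂: log₂(368/528) = t·(1/115 − 1/46.8).
log₂(0.69697) = -0.52083; 1/115 − 1/46.8 = -0.012672.
t = -0.52083 / -0.012672 ≈ 41.101 minutes.

41.1 minutes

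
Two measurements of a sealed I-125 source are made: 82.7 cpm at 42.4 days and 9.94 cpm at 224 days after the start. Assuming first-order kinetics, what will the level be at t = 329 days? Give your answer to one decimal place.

Over Δt = 224 − 42.4 = 181.6 days, the level fell by a factor of 82.7/9.94 ≈ 8.3199.
n = log₂(8.3199) ≈ 3.0566 half-lives, so t½ = 181.6/3.0566 ≈ 59.413 days.
From t = 224 to t = 329: 9.94 × (1/2)^((329−224)/59.413) ≈ 2.92 cpm.

2.9 cpm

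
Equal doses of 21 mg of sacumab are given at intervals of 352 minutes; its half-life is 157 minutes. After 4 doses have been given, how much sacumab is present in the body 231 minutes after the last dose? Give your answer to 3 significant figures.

9.58 mg

The 4 doses were given 1287, 935, 583, 231 minutes ago.
Total = 21·(1/2)^(1287/157) + 21·(1/2)^(935/157) + 21·(1/2)^(583/157) + 21·(1/2)^(231/157)
      = 0.071539 + 0.33842 + 1.601 + 7.5736 ≈ 9.5845 mg.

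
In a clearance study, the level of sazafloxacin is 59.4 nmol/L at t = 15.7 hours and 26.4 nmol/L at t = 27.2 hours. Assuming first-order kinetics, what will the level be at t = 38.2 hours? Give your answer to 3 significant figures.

12.2 nmol/L

Over Δt = 27.2 − 15.7 = 11.5 hours, the level fell by a factor of 59.4/26.4 ≈ 2.25.
n = log₂(2.25) ≈ 1.1699 half-lives, so t½ = 11.5/1.1699 ≈ 9.8297 hours.
From t = 27.2 to t = 38.2: 26.4 × (1/2)^((38.2−27.2)/9.8297) ≈ 12.154 nmol/L.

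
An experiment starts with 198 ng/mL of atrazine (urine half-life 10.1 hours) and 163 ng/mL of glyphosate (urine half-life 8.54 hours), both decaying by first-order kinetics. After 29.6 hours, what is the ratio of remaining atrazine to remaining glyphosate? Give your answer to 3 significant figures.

1.76

atrazine: 198 × (1/2)^(29.6/10.1) = 198 × (1/2)^2.9307 ≈ 25.968 ng/mL.
glyphosate: 163 × (1/2)^(29.6/8.54) = 163 × (1/2)^3.466 ≈ 14.75 ng/mL.
Ratio ≈ 25.968 / 14.75 ≈ 1.7605.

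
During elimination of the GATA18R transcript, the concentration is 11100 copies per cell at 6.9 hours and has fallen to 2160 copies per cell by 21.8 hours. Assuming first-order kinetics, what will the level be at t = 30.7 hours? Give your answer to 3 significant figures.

Over Δt = 21.8 − 6.9 = 14.9 hours, the level fell by a factor of 11100/2160 ≈ 5.1389.
n = log₂(5.1389) ≈ 2.3615 half-lives, so t½ = 14.9/2.3615 ≈ 6.3097 hours.
From t = 21.8 to t = 30.7: 2160 × (1/2)^((30.7−21.8)/6.3097) ≈ 812.53 copies per cell.

813 copies per cell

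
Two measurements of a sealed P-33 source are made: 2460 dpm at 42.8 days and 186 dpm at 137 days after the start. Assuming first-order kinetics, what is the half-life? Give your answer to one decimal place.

25.3 days

Over Δt = 137 − 42.8 = 94.2 days, the level fell by a factor of 2460/186 ≈ 13.226.
n = log₂(13.226) ≈ 3.7253 half-lives, so t½ = 94.2/3.7253 ≈ 25.287 days.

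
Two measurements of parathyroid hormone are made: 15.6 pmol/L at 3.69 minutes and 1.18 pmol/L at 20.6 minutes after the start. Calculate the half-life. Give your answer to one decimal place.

4.5 minutes

Over Δt = 20.6 − 3.69 = 16.91 minutes, the level fell by a factor of 15.6/1.18 ≈ 13.22.
n = log₂(13.22) ≈ 3.7247 half-lives, so t½ = 16.91/3.7247 ≈ 4.54 minutes.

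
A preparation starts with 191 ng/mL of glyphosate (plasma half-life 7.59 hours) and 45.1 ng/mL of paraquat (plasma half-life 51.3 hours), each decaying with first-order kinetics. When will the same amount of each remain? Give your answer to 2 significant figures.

Set 191·(1/2)^(t/7.59) = 45.1·(1/2)^(t/51.3).
Taking log₂: log₂(191/45.1) = t·(1/7.59 − 1/51.3).
log₂(4.235) = 2.0824; 1/7.59 − 1/51.3 = 0.11226.
t = 2.0824 / 0.11226 ≈ 18.55 hours.

19 hours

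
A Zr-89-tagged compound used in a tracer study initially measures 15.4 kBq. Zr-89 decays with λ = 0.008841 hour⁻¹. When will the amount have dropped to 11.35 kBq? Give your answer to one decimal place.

t½ = ln 2 / λ = 0.69315 / 0.008841 ≈ 78.401 hours.
Fraction remaining = 11.35/15.4 ≈ 0.73701.
n = log₂(15.4/11.35) = ln(1.3568)/ln 2 ≈ 0.44024 half-lives.
t = n × t½ = 0.44024 × 78.401 ≈ 34.515 hours.

34.5 hours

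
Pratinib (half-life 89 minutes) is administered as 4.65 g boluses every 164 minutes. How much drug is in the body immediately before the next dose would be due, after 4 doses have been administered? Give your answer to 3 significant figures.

The 4 doses were given 656, 492, 328, 164 minutes ago.
Total = 4.65·(1/2)^(656/89) + 4.65·(1/2)^(492/89) + 4.65·(1/2)^(328/89) + 4.65·(1/2)^(164/89)
      = 0.028095 + 0.10077 + 0.36144 + 1.2964 ≈ 1.7867 g.

1.79 g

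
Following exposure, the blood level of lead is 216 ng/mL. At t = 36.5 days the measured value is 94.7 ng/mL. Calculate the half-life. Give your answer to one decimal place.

A/A₀ = 94.7/216 ≈ 0.43843.
n = log₂(2.2809) ≈ 1.1896 half-lives elapsed in 36.5 days.
t½ = 36.5/1.1896 ≈ 30.683 days.

30.7 days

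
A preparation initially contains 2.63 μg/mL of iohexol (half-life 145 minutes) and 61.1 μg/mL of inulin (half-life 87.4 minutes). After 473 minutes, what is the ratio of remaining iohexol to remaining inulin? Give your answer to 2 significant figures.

0.19

iohexol: 2.63 × (1/2)^(473/145) = 2.63 × (1/2)^3.2621 ≈ 0.27414 μg/mL.
inulin: 61.1 × (1/2)^(473/87.4) = 61.1 × (1/2)^5.4119 ≈ 1.4351 μg/mL.
Ratio ≈ 0.27414 / 1.4351 ≈ 0.19102.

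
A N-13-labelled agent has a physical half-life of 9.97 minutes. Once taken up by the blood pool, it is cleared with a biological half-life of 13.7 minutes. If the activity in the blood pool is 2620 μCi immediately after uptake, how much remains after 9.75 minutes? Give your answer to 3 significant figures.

812 μCi

1/t_eff = 1/t_phys + 1/t_biol = 1/9.97 + 1/13.7 = 0.17329 per minute.
t_eff = 9.97 × 13.7 / (9.97 + 13.7) ≈ 5.7706 minutes.
Remaining = 2620 × (1/2)^(9.75/5.7706) = 2620 × (1/2)^1.6896 ≈ 812.23 μCi.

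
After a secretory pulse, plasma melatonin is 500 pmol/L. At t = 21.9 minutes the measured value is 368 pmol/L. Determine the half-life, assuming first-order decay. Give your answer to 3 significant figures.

A/A₀ = 368/500 ≈ 0.736.
n = log₂(1.3587) ≈ 0.44222 half-lives elapsed in 21.9 minutes.
t½ = 21.9/0.44222 ≈ 49.523 minutes.

49.5 minutes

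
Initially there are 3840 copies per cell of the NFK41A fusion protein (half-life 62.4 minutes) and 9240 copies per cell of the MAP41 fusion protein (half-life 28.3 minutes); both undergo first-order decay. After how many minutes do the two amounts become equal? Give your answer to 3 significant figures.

Set 3840·(1/2)^(t/62.4) = 9240·(1/2)^(t/28.3).
Taking log₂: log₂(3840/9240) = t·(1/62.4 − 1/28.3).
log₂(0.41558) = -1.2668; 1/62.4 − 1/28.3 = -0.01931.
t = -1.2668 / -0.01931 ≈ 65.602 minutes.

65.6 minutes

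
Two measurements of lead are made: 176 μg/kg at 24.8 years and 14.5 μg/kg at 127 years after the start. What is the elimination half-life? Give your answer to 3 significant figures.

28.4 years

Over Δt = 127 − 24.8 = 102.2 years, the level fell by a factor of 176/14.5 ≈ 12.138.
n = log₂(12.138) ≈ 3.6015 half-lives, so t½ = 102.2/3.6015 ≈ 28.377 years.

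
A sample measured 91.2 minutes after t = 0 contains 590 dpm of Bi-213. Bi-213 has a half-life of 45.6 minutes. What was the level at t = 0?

2360 dpm

Number of half-lives elapsed: n = 91.2/45.6 ≈ 2.
A₀ = A × 2^n = 590 × 2^2 = 590 × 4 ≈ 2360 dpm.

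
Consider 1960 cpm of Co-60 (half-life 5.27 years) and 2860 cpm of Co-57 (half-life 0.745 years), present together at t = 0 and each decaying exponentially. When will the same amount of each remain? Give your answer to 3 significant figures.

0.473 years

Set 1960·(1/2)^(t/5.27) = 2860·(1/2)^(t/0.745).
Taking log₂: log₂(1960/2860) = t·(1/5.27 − 1/0.745).
log₂(0.68531) = -0.54516; 1/5.27 − 1/0.745 = -1.1525.
t = -0.54516 / -1.1525 ≈ 0.47301 years.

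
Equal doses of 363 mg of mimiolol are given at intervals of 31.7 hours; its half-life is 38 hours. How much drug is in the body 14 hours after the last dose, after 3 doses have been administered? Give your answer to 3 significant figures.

527 mg

The 3 doses were given 77.4, 45.7, 14 hours ago.
Total = 363·(1/2)^(77.4/38) + 363·(1/2)^(45.7/38) + 363·(1/2)^(14/38)
      = 88.462 + 157.72 + 281.19 ≈ 527.37 mg.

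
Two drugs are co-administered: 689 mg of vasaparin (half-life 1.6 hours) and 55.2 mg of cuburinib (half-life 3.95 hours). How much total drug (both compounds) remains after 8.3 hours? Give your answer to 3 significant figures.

31.8 mg

vasaparin: 689 × (1/2)^(8.3/1.6) = 689 × (1/2)^5.1875 ≈ 18.907 mg.
cuburinib: 55.2 × (1/2)^(8.3/3.95) = 55.2 × (1/2)^2.1013 ≈ 12.865 mg.
Total = 18.907 + 12.865 ≈ 31.772 mg.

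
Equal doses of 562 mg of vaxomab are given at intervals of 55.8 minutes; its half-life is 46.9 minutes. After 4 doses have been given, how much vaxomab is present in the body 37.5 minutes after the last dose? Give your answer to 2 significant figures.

550 mg

The 4 doses were given 204.9, 149.1, 93.3, 37.5 minutes ago.
Total = 562·(1/2)^(204.9/46.9) + 562·(1/2)^(149.1/46.9) + 562·(1/2)^(93.3/46.9) + 562·(1/2)^(37.5/46.9)
      = 27.2 + 62.048 + 141.54 + 322.88 ≈ 553.67 mg.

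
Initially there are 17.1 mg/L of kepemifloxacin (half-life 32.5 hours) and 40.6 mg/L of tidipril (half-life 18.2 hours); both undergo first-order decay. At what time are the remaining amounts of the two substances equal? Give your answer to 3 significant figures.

51.6 hours

Set 17.1·(1/2)^(t/32.5) = 40.6·(1/2)^(t/18.2).
Taking log₂: log₂(17.1/40.6) = t·(1/32.5 − 1/18.2).
log₂(0.42118) = -1.2475; 1/32.5 − 1/18.2 = -0.024176.
t = -1.2475 / -0.024176 ≈ 51.6 hours.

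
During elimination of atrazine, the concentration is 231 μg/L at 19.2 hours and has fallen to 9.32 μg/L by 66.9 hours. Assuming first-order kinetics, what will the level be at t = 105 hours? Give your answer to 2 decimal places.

0.72 μg/L

Over Δt = 66.9 − 19.2 = 47.7 hours, the level fell by a factor of 231/9.32 ≈ 24.785.
n = log₂(24.785) ≈ 4.6314 half-lives, so t½ = 47.7/4.6314 ≈ 10.299 hours.
From t = 66.9 to t = 105: 9.32 × (1/2)^((105−66.9)/10.299) ≈ 0.71748 μg/L.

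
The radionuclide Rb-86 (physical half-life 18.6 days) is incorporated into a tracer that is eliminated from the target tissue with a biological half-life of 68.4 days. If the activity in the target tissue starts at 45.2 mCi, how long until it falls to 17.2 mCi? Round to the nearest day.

20 days

1/t_eff = 1/t_phys + 1/t_biol = 1/18.6 + 1/68.4 = 0.068383 per day.
t_eff = 18.6 × 68.4 / (18.6 + 68.4) ≈ 14.623 days.
n = log₂(45.2/17.2) ≈ 1.3939; t = 1.3939 × 14.623 ≈ 20.384 days.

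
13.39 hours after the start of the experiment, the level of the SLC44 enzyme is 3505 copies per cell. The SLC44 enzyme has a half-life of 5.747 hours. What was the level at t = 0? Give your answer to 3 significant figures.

Number of half-lives elapsed: n = 13.39/5.747 ≈ 2.3299.
A₀ = A × 2^n = 3505 × 2^2.3299 = 3505 × 5.0277 ≈ 17622 copies per cell.

17600 copies per cell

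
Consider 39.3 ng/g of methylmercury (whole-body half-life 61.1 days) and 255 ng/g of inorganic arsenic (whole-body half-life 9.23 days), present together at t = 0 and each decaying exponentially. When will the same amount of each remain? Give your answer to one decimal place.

Set 39.3·(1/2)^(t/61.1) = 255·(1/2)^(t/9.23).
Taking log₂: log₂(39.3/255) = t·(1/61.1 − 1/9.23).
log₂(0.15412) = -2.6979; 1/61.1 − 1/9.23 = -0.091976.
t = -2.6979 / -0.091976 ≈ 29.333 days.

29.3 days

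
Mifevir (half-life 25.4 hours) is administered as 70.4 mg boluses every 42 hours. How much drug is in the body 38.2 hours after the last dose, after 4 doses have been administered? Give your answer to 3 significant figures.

36.0 mg

The 4 doses were given 164.2, 122.2, 80.2, 38.2 hours ago.
Total = 70.4·(1/2)^(164.2/25.4) + 70.4·(1/2)^(122.2/25.4) + 70.4·(1/2)^(80.2/25.4) + 70.4·(1/2)^(38.2/25.4)
      = 0.79716 + 2.5079 + 7.89 + 24.822 ≈ 36.017 mg.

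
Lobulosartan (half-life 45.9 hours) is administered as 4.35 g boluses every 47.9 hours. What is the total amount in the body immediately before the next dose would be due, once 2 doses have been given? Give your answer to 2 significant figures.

3.1 g

The 2 doses were given 95.8, 47.9 hours ago.
Total = 4.35·(1/2)^(95.8/45.9) + 4.35·(1/2)^(47.9/45.9)
      = 1.0238 + 2.1103 ≈ 3.134 g.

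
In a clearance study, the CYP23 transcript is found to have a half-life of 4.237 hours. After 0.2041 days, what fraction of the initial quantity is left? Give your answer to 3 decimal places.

0.449

0.2041 days = 4.8984 hours.
n = 4.8984/4.237 ≈ 1.1561 half-lives.
Fraction remaining = (1/2)^1.1561 ≈ 0.44872.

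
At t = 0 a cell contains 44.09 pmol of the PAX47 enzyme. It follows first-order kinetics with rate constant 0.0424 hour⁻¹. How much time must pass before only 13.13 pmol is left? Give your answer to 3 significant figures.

t½ = ln 2 / k = 0.69315 / 0.0424 ≈ 16.348 hours.
Fraction remaining = 13.13/44.09 ≈ 0.2978.
n = log₂(44.09/13.13) = ln(3.358)/ln 2 ≈ 1.7476 half-lives.
t = n × t½ = 1.7476 × 16.348 ≈ 28.569 hours.

28.6 hours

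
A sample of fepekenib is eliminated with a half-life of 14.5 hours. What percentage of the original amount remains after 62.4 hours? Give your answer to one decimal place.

5.1%

n = 62.4/14.5 ≈ 4.3034 half-lives.
Fraction remaining = (1/2)^4.3034 ≈ 0.050645, i.e. 5.0645%.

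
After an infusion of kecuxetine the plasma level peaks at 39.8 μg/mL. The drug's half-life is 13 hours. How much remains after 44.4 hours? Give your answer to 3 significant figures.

Number of half-lives: n = 44.4/13 ≈ 3.4154.
Remaining = 39.8 × (1/2)^3.4154 = 39.8 × 0.093727 ≈ 3.7304 μg/mL.

3.73 μg/mL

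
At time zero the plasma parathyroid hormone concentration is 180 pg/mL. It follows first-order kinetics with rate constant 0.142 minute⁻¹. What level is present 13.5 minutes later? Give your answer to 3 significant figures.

26.5 pg/mL

t½ = ln 2 / λ = 0.69315 / 0.142 ≈ 4.8813 minutes.
Number of half-lives: n = 13.5/4.8813 ≈ 2.7656.
Remaining = 180 × (1/2)^2.7656 = 180 × 0.14705 ≈ 26.469 pg/mL.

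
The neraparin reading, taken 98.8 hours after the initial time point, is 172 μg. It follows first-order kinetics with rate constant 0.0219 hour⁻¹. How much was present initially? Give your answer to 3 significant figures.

t½ = ln 2 / λ = 0.69315 / 0.0219 ≈ 31.651 hours.
Number of half-lives elapsed: n = 98.8/31.651 ≈ 3.1216.
A₀ = A × 2^n = 172 × 2^3.1216 = 172 × 8.7035 ≈ 1497 μg.

1500 μg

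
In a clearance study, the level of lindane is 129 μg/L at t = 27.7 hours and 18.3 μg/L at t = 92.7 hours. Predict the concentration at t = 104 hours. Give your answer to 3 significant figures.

Over Δt = 92.7 − 27.7 = 65 hours, the level fell by a factor of 129/18.3 ≈ 7.0492.
n = log₂(7.0492) ≈ 2.8175 half-lives, so t½ = 65/2.8175 ≈ 23.07 hours.
From t = 92.7 to t = 104: 18.3 × (1/2)^((104−92.7)/23.07) ≈ 13.032 μg/L.

13.0 μg/L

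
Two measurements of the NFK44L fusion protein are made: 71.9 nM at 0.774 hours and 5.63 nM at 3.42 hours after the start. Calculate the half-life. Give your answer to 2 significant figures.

Over Δt = 3.42 − 0.774 = 2.646 hours, the level fell by a factor of 71.9/5.63 ≈ 12.771.
n = log₂(12.771) ≈ 3.6748 half-lives, so t½ = 2.646/3.6748 ≈ 0.72004 hours.

0.72 hours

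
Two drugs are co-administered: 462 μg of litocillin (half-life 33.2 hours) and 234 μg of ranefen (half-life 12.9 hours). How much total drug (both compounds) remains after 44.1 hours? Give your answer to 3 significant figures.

206 μg

litocillin: 462 × (1/2)^(44.1/33.2) = 462 × (1/2)^1.3283 ≈ 183.98 μg.
ranefen: 234 × (1/2)^(44.1/12.9) = 234 × (1/2)^3.4186 ≈ 21.883 μg.
Total = 183.98 + 21.883 ≈ 205.87 μg.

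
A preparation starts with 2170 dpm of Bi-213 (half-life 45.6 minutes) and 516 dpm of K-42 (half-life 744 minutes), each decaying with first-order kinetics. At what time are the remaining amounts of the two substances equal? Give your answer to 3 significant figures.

101 minutes

Set 2170·(1/2)^(t/45.6) = 516·(1/2)^(t/744).
Taking log₂: log₂(2170/516) = t·(1/45.6 − 1/744).
log₂(4.2054) = 2.0723; 1/45.6 − 1/744 = 0.020586.
t = 2.0723 / 0.020586 ≈ 100.66 minutes.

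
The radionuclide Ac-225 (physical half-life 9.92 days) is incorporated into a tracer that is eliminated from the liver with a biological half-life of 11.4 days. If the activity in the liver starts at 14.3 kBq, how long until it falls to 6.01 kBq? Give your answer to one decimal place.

6.6 days

1/t_eff = 1/t_phys + 1/t_biol = 1/9.92 + 1/11.4 = 0.18853 per day.
t_eff = 9.92 × 11.4 / (9.92 + 11.4) ≈ 5.3043 days.
n = log₂(14.3/6.01) ≈ 1.2506; t = 1.2506 × 5.3043 ≈ 6.6335 days.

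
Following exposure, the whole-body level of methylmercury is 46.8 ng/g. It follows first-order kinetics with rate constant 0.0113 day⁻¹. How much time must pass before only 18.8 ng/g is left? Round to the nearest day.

81 days

t½ = ln 2 / k = 0.69315 / 0.0113 ≈ 61.34 days.
Fraction remaining = 18.8/46.8 ≈ 0.40171.
n = log₂(46.8/18.8) = ln(2.4894)/ln 2 ≈ 1.3158 half-lives.
t = n × t½ = 1.3158 × 61.34 ≈ 80.71 days.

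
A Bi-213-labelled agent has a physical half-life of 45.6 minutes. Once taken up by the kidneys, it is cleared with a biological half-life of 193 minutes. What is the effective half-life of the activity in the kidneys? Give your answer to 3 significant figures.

36.9 minutes

1/t_eff = 1/t_phys + 1/t_biol = 1/45.6 + 1/193 = 0.027111 per minute.
t_eff = 45.6 × 193 / (45.6 + 193) ≈ 36.885 minutes.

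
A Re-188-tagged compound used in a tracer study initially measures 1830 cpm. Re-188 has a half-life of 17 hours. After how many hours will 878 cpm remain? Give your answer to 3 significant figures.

18.0 hours

Fraction remaining = 878/1830 ≈ 0.47978.
n = log₂(1830/878) = ln(2.0843)/ln 2 ≈ 1.0596 half-lives.
t = n × t½ = 1.0596 × 17 ≈ 18.012 hours.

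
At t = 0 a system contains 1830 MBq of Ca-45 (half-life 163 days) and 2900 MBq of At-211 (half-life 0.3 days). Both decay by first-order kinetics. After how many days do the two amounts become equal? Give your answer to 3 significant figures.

0.200 days

Set 1830·(1/2)^(t/163) = 2900·(1/2)^(t/0.3).
Taking log₂: log₂(1830/2900) = t·(1/163 − 1/0.3).
log₂(0.63103) = -0.66421; 1/163 − 1/0.3 = -3.3272.
t = -0.66421 / -3.3272 ≈ 0.19963 days.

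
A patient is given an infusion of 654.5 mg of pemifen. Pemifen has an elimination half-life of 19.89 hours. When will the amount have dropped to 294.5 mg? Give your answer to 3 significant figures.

22.9 hours

Fraction remaining = 294.5/654.5 ≈ 0.44996.
n = log₂(654.5/294.5) = ln(2.2224)/ln 2 ≈ 1.1521 half-lives.
t = n × t½ = 1.1521 × 19.89 ≈ 22.916 hours.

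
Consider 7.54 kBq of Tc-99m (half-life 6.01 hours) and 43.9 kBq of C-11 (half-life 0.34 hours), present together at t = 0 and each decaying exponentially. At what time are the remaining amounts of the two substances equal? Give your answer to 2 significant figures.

0.92 hours

Set 7.54·(1/2)^(t/6.01) = 43.9·(1/2)^(t/0.34).
Taking log₂: log₂(7.54/43.9) = t·(1/6.01 − 1/0.34).
log₂(0.17175) = -2.5416; 1/6.01 − 1/0.34 = -2.7748.
t = -2.5416 / -2.7748 ≈ 0.91596 hours.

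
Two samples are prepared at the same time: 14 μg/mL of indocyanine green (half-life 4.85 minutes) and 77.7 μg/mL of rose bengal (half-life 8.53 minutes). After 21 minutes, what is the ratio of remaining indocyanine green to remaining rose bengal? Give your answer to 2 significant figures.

0.049

indocyanine green: 14 × (1/2)^(21/4.85) = 14 × (1/2)^4.3299 ≈ 0.69614 μg/mL.
rose bengal: 77.7 × (1/2)^(21/8.53) = 77.7 × (1/2)^2.4619 ≈ 14.103 μg/mL.
Ratio ≈ 0.69614 / 14.103 ≈ 0.049361.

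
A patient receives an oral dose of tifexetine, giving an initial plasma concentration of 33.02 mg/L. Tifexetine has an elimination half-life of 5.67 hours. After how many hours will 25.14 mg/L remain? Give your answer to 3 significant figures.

2.23 hours

Fraction remaining = 25.14/33.02 ≈ 0.76136.
n = log₂(33.02/25.14) = ln(1.3134)/ln 2 ≈ 0.39336 half-lives.
t = n × t½ = 0.39336 × 5.67 ≈ 2.2303 hours.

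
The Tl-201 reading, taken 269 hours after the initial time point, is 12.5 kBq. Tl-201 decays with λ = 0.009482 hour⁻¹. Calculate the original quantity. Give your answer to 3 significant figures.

t½ = ln 2 / λ = 0.69315 / 0.009482 ≈ 73.101 hours.
Number of half-lives elapsed: n = 269/73.101 ≈ 3.6798.
A₀ = A × 2^n = 12.5 × 2^3.6798 = 12.5 × 12.816 ≈ 160.19 kBq.

160 kBq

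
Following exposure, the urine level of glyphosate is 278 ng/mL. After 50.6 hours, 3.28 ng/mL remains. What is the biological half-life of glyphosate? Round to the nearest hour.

A/A₀ = 3.28/278 ≈ 0.011799.
n = log₂(84.756) ≈ 6.4052 half-lives elapsed in 50.6 hours.
t½ = 50.6/6.4052 ≈ 7.8998 hours.

8 hours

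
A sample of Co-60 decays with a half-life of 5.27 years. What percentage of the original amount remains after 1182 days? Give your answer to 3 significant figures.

65.3%

1182 days = 3.23836 years.
n = 3.23836/5.27 ≈ 0.61449 half-lives.
Fraction remaining = (1/2)^0.61449 ≈ 0.65316, i.e. 65.316%.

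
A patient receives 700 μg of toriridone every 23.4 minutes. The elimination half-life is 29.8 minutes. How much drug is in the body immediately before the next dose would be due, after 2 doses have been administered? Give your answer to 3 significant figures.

The 2 doses were given 46.8, 23.4 minutes ago.
Total = 700·(1/2)^(46.8/29.8) + 700·(1/2)^(23.4/29.8)
      = 235.69 + 406.18 ≈ 641.87 μg.

642 μg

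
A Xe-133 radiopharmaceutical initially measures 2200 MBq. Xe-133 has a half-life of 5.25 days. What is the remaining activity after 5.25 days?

Elapsed time is 1 half-life (5.25/5.25).
Each half-life halves the amount: 2200 × (1/2)^1 = 2200/2 = 1100 MBq.

1100 MBq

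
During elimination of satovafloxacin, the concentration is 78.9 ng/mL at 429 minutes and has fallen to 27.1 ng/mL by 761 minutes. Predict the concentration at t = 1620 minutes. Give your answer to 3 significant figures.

Over Δt = 761 − 429 = 332 minutes, the level fell by a factor of 78.9/27.1 ≈ 2.9114.
n = log₂(2.9114) ≈ 1.5417 half-lives, so t½ = 332/1.5417 ≈ 215.34 minutes.
From t = 761 to t = 1620: 27.1 × (1/2)^((1620−761)/215.34) ≈ 1.7067 ng/mL.

1.71 ng/mL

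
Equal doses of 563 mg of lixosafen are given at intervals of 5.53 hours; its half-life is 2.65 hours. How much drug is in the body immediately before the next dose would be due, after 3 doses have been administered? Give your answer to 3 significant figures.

The 3 doses were given 16.59, 11.06, 5.53 hours ago.
Total = 563·(1/2)^(16.59/2.65) + 563·(1/2)^(11.06/2.65) + 563·(1/2)^(5.53/2.65)
      = 7.3442 + 31.199 + 132.53 ≈ 171.07 mg.

171 mg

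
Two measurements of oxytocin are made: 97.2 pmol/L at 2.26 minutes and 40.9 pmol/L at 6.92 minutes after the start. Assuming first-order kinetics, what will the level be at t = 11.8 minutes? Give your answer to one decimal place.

Over Δt = 6.92 − 2.26 = 4.66 minutes, the level fell by a factor of 97.2/40.9 ≈ 2.3765.
n = log₂(2.3765) ≈ 1.2489 half-lives, so t½ = 4.66/1.2489 ≈ 3.7314 minutes.
From t = 6.92 to t = 11.8: 40.9 × (1/2)^((11.8−6.92)/3.7314) ≈ 16.521 pmol/L.

16.5 pmol/L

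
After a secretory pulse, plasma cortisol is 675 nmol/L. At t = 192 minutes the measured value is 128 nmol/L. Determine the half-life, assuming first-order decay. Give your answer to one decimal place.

80.0 minutes

A/A₀ = 128/675 ≈ 0.18963.
n = log₂(5.2734) ≈ 2.3987 half-lives elapsed in 192 minutes.
t½ = 192/2.3987 ≈ 80.042 minutes.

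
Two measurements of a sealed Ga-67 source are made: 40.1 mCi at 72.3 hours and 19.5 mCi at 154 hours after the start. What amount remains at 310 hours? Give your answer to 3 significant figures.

Over Δt = 154 − 72.3 = 81.7 hours, the level fell by a factor of 40.1/19.5 ≈ 2.0564.
n = log₂(2.0564) ≈ 1.0401 half-lives, so t½ = 81.7/1.0401 ≈ 78.548 hours.
From t = 154 to t = 310: 19.5 × (1/2)^((310−154)/78.548) ≈ 4.9224 mCi.

4.92 mCi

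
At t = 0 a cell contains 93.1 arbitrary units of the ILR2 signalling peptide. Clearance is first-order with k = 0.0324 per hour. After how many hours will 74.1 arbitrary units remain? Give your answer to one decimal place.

7.0 hours

t½ = ln 2 / k = 0.69315 / 0.0324 ≈ 21.393 hours.
Fraction remaining = 74.1/93.1 ≈ 0.79592.
n = log₂(93.1/74.1) = ln(1.2564)/ln 2 ≈ 0.32931 half-lives.
t = n × t½ = 0.32931 × 21.393 ≈ 7.045 hours.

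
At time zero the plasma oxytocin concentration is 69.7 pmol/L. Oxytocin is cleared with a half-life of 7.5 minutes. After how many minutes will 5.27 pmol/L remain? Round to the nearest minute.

Fraction remaining = 5.27/69.7 ≈ 0.07561.
n = log₂(69.7/5.27) = ln(13.226)/ln 2 ≈ 3.7253 half-lives.
t = n × t½ = 3.7253 × 7.5 ≈ 27.94 minutes.

28 minutes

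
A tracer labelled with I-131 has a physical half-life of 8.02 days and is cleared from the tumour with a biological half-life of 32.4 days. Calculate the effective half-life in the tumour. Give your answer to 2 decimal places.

1/t_eff = 1/t_phys + 1/t_biol = 1/8.02 + 1/32.4 = 0.15555 per day.
t_eff = 8.02 × 32.4 / (8.02 + 32.4) ≈ 6.4287 days.

6.43 days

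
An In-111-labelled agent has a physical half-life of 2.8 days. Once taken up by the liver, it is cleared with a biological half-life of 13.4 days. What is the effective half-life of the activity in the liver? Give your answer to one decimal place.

1/t_eff = 1/t_phys + 1/t_biol = 1/2.8 + 1/13.4 = 0.43177 per day.
t_eff = 2.8 × 13.4 / (2.8 + 13.4) ≈ 2.316 days.

2.3 days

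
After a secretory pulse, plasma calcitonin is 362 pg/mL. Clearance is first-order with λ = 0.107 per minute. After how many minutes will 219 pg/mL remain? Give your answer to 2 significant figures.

4.7 minutes

t½ = ln 2 / λ = 0.69315 / 0.107 ≈ 6.478 minutes.
Fraction remaining = 219/362 ≈ 0.60497.
n = log₂(362/219) = ln(1.653)/ln 2 ≈ 0.72506 half-lives.
t = n × t½ = 0.72506 × 6.478 ≈ 4.6969 minutes.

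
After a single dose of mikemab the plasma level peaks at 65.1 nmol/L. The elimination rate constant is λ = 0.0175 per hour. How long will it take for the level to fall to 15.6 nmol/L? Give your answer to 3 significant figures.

81.6 hours

t½ = ln 2 / λ = 0.69315 / 0.0175 ≈ 39.608 hours.
Fraction remaining = 15.6/65.1 ≈ 0.23963.
n = log₂(65.1/15.6) = ln(4.1731)/ln 2 ≈ 2.0611 half-lives.
t = n × t½ = 2.0611 × 39.608 ≈ 81.637 hours.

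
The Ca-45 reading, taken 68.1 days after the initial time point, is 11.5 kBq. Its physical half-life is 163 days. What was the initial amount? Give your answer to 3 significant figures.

Number of half-lives elapsed: n = 68.1/163 ≈ 0.41779.
A₀ = A × 2^n = 11.5 × 2^0.41779 = 11.5 × 1.3359 ≈ 15.363 kBq.

15.4 kBq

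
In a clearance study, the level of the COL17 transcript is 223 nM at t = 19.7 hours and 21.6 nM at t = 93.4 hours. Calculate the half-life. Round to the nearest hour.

22 hours

Over Δt = 93.4 − 19.7 = 73.7 hours, the level fell by a factor of 223/21.6 ≈ 10.324.
n = log₂(10.324) ≈ 3.3679 half-lives, so t½ = 73.7/3.3679 ≈ 21.883 hours.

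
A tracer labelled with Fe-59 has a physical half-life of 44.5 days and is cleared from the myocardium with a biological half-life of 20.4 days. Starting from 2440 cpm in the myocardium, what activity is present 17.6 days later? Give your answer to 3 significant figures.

1020 cpm

1/t_eff = 1/t_phys + 1/t_biol = 1/44.5 + 1/20.4 = 0.071492 per day.
t_eff = 44.5 × 20.4 / (44.5 + 20.4) ≈ 13.988 days.
Remaining = 2440 × (1/2)^(17.6/13.988) = 2440 × (1/2)^1.2583 ≈ 1020 cpm.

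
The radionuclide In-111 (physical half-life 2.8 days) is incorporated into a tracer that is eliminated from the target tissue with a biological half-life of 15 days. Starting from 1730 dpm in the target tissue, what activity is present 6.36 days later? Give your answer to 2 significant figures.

270 dpm

1/t_eff = 1/t_phys + 1/t_biol = 1/2.8 + 1/15 = 0.42381 per day.
t_eff = 2.8 × 15 / (2.8 + 15) ≈ 2.3596 days.
Remaining = 1730 × (1/2)^(6.36/2.3596) = 1730 × (1/2)^2.6954 ≈ 267.08 dpm.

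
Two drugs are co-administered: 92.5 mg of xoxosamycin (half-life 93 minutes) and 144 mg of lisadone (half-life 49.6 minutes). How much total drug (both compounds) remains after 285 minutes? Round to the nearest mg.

xoxosamycin: 92.5 × (1/2)^(285/93) = 92.5 × (1/2)^3.0645 ≈ 11.057 mg.
lisadone: 144 × (1/2)^(285/49.6) = 144 × (1/2)^5.746 ≈ 2.6832 mg.
Total = 11.057 + 2.6832 ≈ 13.74 mg.

14 mg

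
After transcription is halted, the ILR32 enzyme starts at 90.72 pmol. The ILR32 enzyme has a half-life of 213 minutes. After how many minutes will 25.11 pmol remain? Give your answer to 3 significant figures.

395 minutes

Fraction remaining = 25.11/90.72 ≈ 0.27679.
n = log₂(90.72/25.11) = ln(3.6129)/ln 2 ≈ 1.8532 half-lives.
t = n × t½ = 1.8532 × 213 ≈ 394.72 minutes.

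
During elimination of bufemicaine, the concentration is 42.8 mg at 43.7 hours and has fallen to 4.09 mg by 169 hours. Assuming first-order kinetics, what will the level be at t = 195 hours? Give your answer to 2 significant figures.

2.5 mg

Over Δt = 169 − 43.7 = 125.3 hours, the level fell by a factor of 42.8/4.09 ≈ 10.465.
n = log₂(10.465) ≈ 3.3874 half-lives, so t½ = 125.3/3.3874 ≈ 36.99 hours.
From t = 169 to t = 195: 4.09 × (1/2)^((195−169)/36.99) ≈ 2.5126 mg.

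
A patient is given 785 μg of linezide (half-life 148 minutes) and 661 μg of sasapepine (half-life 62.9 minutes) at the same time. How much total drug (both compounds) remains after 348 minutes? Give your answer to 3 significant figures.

linezide: 785 × (1/2)^(348/148) = 785 × (1/2)^2.3514 ≈ 153.83 μg.
sasapepine: 661 × (1/2)^(348/62.9) = 661 × (1/2)^5.5326 ≈ 14.28 μg.
Total = 153.83 + 14.28 ≈ 168.11 μg.

168 μg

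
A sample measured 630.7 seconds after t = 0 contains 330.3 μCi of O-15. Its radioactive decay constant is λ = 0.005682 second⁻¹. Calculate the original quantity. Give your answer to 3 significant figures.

t½ = ln 2 / λ = 0.69315 / 0.005682 ≈ 121.99 seconds.
Number of half-lives elapsed: n = 630.7/121.99 ≈ 5.1701.
A₀ = A × 2^n = 330.3 × 2^5.1701 = 330.3 × 36.004 ≈ 11892 μCi.

11900 μCi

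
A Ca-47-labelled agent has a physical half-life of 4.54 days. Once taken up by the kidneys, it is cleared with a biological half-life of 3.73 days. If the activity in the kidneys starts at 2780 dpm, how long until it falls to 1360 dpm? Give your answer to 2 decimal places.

2.11 days

1/t_eff = 1/t_phys + 1/t_biol = 1/4.54 + 1/3.73 = 0.48836 per day.
t_eff = 4.54 × 3.73 / (4.54 + 3.73) ≈ 2.0477 days.
n = log₂(2780/1360) ≈ 1.0315; t = 1.0315 × 2.0477 ≈ 2.1121 days.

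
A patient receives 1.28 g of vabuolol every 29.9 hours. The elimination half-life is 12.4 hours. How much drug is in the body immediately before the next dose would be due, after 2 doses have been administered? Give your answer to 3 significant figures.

The 2 doses were given 59.8, 29.9 hours ago.
Total = 1.28·(1/2)^(59.8/12.4) + 1.28·(1/2)^(29.9/12.4)
      = 0.045234 + 0.24062 ≈ 0.28586 g.

0.286 g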